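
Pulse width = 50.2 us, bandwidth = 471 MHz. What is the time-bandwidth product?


TBP = 50.2 * 471 = 23644.2

23644.2


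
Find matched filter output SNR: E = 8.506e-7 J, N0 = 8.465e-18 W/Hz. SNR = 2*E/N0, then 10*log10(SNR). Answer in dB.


SNR_lin = 2 * 8.506e-7 / 8.465e-18 = 2.01e11
SNR_dB = 10*log10(2.01e11) = 113.0 dB

113.0 dB


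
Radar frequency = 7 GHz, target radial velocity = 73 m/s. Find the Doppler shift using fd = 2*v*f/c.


fd = 2 * 73 * 7000000000.0 / 3e8 = 3406.7 Hz

3406.7 Hz


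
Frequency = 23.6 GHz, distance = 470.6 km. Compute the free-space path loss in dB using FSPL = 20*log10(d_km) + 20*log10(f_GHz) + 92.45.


20*log10(470.6) = 53.45
20*log10(23.6) = 27.46
FSPL = 173.4 dB

173.4 dB


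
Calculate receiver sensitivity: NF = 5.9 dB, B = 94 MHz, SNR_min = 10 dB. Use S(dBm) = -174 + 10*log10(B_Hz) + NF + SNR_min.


10*log10(94000000.0) = 79.73
S = -174 + 79.73 + 5.9 + 10 = -78.4 dBm

-78.4 dBm


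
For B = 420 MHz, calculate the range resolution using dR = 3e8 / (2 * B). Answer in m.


dR = 3e8 / (2 * 420000000.0) = 0.36 m

0.36 m


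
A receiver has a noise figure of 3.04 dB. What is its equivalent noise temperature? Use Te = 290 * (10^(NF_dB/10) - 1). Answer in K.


NF_lin = 10^(3.04/10) = 2.013724
Te = 290 * (2.013724 - 1) = 294.0 K

294.0 K


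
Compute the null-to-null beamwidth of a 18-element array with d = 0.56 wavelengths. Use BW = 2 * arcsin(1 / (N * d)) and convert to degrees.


1/(N*d) = 1/(18*0.56) = 0.099206
BW = 2*arcsin(0.099206) = 11.4 degrees

11.4 degrees


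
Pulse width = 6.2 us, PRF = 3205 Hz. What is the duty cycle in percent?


DC = 6.2e-6 * 3205 * 100 = 1.99%

1.99%


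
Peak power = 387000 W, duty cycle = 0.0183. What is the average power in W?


P_avg = 387000 * 0.0183 = 7082.1 W

7082.1 W


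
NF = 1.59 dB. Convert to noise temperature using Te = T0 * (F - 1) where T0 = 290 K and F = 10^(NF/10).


NF_lin = 10^(1.59/10) = 1.442115
Te = 290 * (1.442115 - 1) = 128.2 K

128.2 K


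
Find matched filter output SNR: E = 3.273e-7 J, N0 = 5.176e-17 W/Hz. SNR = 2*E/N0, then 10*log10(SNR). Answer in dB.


SNR_lin = 2 * 3.273e-7 / 5.176e-17 = 1.265e10
SNR_dB = 10*log10(1.265e10) = 101.0 dB

101.0 dB


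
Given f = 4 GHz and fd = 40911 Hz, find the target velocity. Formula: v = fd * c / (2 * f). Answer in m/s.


v = 40911 * 3e8 / (2 * 4000000000.0) = 1534.2 m/s

1534.2 m/s


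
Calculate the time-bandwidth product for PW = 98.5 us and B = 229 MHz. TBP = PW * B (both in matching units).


TBP = 98.5 * 229 = 22556.5

22556.5


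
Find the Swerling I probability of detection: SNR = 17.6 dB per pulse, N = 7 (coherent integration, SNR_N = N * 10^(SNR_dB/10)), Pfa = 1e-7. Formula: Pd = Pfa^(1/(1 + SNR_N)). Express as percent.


SNR_lin = 10^(17.6/10) = 57.54399
SNR_N = 7 * 57.54399 = 402.80793
1/(1 + SNR_N) = 1/403.80793 = 0.0024764
Pd = (1e-7)^0.0024764 = 0.96087
Pd = 96.1%

96.1%


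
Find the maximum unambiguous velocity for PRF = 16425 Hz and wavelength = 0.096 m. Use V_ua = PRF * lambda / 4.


V_ua = 16425 * 0.096 / 4 = 394.2 m/s

394.2 m/s


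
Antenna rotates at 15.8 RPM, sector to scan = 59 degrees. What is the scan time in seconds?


t = 59 / (15.8 * 360) * 60 = 0.62 s

0.62 s


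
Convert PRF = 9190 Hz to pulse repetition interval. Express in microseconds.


PRI = 1/9190 = 0.0001088139 s = 108.8 us

108.8 us


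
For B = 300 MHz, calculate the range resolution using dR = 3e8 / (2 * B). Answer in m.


dR = 3e8 / (2 * 300000000.0) = 0.5 m

0.5 m


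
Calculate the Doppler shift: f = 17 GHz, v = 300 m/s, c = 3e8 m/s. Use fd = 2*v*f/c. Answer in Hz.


fd = 2 * 300 * 17000000000.0 / 3e8 = 34000.0 Hz

34000.0 Hz


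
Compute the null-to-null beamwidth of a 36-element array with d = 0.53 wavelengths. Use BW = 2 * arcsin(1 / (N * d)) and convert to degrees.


1/(N*d) = 1/(36*0.53) = 0.052411
BW = 2*arcsin(0.052411) = 6.0 degrees

6.0 degrees


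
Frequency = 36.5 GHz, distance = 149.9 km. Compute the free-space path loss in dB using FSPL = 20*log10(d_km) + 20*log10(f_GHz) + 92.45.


20*log10(149.9) = 43.52
20*log10(36.5) = 31.25
FSPL = 167.2 dB

167.2 dB


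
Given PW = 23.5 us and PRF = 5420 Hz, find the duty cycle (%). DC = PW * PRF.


DC = 23.5e-6 * 5420 * 100 = 12.74%

12.74%


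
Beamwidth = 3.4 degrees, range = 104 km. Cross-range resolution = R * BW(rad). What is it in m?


BW_rad = 0.059341195
CR = 104000 * 0.059341195 = 6171.5 m

6171.5 m


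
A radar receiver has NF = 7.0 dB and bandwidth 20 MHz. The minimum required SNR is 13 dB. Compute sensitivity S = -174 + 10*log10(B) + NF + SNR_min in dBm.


10*log10(20000000.0) = 73.01
S = -174 + 73.01 + 7.0 + 13 = -81.0 dBm

-81.0 dBm


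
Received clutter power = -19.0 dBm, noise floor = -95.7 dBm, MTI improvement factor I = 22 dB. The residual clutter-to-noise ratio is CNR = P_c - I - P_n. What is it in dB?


CNR = -19.0 - 22 - (-95.7) = 54.7 dB

54.7 dB


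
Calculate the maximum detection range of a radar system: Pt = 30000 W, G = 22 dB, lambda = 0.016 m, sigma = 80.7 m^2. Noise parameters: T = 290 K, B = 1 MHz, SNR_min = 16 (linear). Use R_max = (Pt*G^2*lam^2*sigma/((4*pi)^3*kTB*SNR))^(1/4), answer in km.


G_lin = 10^(22/10) = 158.489319
R^4 = 30000 * 158.489319^2 * 0.016^2 * 80.7 / ((4*pi)^3 * 1.38e-23 * 290 * 1000000.0 * 16)
R^4 = 1.2252e17 m^4
R_max = (1.2252e17)^(1/4) = 18709.1 m = 18.7 km

18.7 km


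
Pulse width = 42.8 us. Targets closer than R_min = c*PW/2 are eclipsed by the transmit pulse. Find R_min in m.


R_min = 3e8 * 42.8e-6 / 2 = 6420.0 m

6420.0 m


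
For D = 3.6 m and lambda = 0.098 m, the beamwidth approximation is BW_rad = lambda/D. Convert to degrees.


BW_rad = 0.098 / 3.6 = 0.027222
BW_deg = 1.56 degrees

1.56 degrees


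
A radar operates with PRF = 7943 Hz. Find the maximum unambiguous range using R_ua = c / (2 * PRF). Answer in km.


R_ua = 3e8 / (2 * 7943) = 18884.6 m = 18.9 km

18.9 km


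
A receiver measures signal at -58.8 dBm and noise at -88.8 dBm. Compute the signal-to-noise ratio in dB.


SNR = -58.8 - (-88.8) = 30.0 dB

30.0 dB


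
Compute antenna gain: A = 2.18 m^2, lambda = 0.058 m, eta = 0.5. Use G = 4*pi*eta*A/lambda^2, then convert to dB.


G_linear = 4*pi*0.5*2.18/0.058^2 = 4071.74
G_dB = 10*log10(4071.74) = 36.1 dB

36.1 dB


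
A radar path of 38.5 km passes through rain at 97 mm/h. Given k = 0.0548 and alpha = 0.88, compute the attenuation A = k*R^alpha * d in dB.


gamma = 0.0548 * 97^0.88 = 3.070009 dB/km
A = 3.070009 * 38.5 = 118.2 dB

118.2 dB


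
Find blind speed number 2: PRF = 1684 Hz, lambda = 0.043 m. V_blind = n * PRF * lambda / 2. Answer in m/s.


V_blind = 2 * 1684 * 0.043 / 2 = 72.4 m/s

72.4 m/s


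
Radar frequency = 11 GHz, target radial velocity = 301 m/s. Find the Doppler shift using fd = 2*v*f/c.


fd = 2 * 301 * 11000000000.0 / 3e8 = 22073.3 Hz

22073.3 Hz


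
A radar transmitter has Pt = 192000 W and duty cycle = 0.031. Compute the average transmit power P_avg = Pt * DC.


P_avg = 192000 * 0.031 = 5952.0 W

5952.0 W


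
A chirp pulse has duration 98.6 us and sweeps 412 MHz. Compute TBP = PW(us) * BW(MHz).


TBP = 98.6 * 412 = 40623.2

40623.2


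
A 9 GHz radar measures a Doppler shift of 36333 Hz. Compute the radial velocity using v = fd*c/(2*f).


v = 36333 * 3e8 / (2 * 9000000000.0) = 605.6 m/s

605.6 m/s


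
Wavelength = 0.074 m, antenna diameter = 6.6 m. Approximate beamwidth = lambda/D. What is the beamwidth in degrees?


BW_rad = 0.074 / 6.6 = 0.011212
BW_deg = 0.64 degrees

0.64 degrees


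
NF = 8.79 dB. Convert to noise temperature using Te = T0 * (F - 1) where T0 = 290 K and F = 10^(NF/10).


NF_lin = 10^(8.79/10) = 7.568329
Te = 290 * (7.568329 - 1) = 1904.8 K

1904.8 K


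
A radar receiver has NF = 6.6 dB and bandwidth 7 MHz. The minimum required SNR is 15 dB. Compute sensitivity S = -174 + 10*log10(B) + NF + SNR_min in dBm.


10*log10(7000000.0) = 68.45
S = -174 + 68.45 + 6.6 + 15 = -83.9 dBm

-83.9 dBm


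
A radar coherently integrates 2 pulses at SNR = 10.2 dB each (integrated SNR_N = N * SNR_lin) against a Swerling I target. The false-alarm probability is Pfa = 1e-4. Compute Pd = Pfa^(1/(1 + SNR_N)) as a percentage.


SNR_lin = 10^(10.2/10) = 10.47129
SNR_N = 2 * 10.47129 = 20.94258
1/(1 + SNR_N) = 1/21.94258 = 0.0455735
Pd = (1e-4)^0.0455735 = 0.65721
Pd = 65.7%

65.7%


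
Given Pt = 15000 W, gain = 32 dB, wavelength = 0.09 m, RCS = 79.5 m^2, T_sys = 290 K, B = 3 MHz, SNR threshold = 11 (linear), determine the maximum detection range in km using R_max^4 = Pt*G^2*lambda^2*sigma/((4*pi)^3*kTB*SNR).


G_lin = 10^(32/10) = 1584.893192
R^4 = 15000 * 1584.893192^2 * 0.09^2 * 79.5 / ((4*pi)^3 * 1.38e-23 * 290 * 3000000.0 * 11)
R^4 = 9.25812e19 m^4
R_max = (9.25812e19)^(1/4) = 98091.3 m = 98.1 km

98.1 km


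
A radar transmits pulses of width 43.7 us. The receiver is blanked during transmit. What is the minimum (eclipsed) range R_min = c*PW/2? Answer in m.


R_min = 3e8 * 43.7e-6 / 2 = 6555.0 m

6555.0 m


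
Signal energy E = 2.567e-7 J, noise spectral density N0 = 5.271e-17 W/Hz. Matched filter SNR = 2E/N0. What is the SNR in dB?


SNR_lin = 2 * 2.567e-7 / 5.271e-17 = 9.74e9
SNR_dB = 10*log10(9.74e9) = 99.9 dB

99.9 dB


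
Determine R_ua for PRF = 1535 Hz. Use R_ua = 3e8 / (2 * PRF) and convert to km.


R_ua = 3e8 / (2 * 1535) = 97719.9 m = 97.7 km

97.7 km


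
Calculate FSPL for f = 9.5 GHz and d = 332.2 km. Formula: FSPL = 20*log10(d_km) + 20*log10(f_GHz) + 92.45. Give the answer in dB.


20*log10(332.2) = 50.43
20*log10(9.5) = 19.55
FSPL = 162.4 dB

162.4 dB


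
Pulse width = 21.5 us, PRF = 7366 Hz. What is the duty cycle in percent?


DC = 21.5e-6 * 7366 * 100 = 15.84%

15.84%


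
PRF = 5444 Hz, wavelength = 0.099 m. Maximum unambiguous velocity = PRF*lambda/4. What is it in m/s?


V_ua = 5444 * 0.099 / 4 = 134.7 m/s

134.7 m/s


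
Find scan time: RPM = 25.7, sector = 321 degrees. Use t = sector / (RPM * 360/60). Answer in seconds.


t = 321 / (25.7 * 360) * 60 = 2.08 s

2.08 s


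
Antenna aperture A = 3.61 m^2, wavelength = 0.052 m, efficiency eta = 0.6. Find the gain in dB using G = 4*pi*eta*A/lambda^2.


G_linear = 4*pi*0.6*3.61/0.052^2 = 10066.11
G_dB = 10*log10(10066.11) = 40.0 dB

40.0 dB


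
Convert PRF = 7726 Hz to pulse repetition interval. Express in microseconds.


PRI = 1/7726 = 0.0001294331 s = 129.4 us

129.4 us


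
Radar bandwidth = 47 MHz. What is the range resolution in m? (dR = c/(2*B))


dR = 3e8 / (2 * 47000000.0) = 3.19 m

3.19 m


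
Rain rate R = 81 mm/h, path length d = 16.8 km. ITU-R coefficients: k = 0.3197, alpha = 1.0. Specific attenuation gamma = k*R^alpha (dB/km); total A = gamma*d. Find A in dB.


gamma = 0.3197 * 81^1.0 = 25.8957 dB/km
A = 25.8957 * 16.8 = 435.05 dB

435.05 dB


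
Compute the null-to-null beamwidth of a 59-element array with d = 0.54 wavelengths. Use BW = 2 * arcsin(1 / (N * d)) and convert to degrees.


1/(N*d) = 1/(59*0.54) = 0.031387
BW = 2*arcsin(0.031387) = 3.6 degrees

3.6 degrees


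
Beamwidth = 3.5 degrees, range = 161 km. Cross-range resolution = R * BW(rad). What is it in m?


BW_rad = 0.061086524
CR = 161000 * 0.061086524 = 9834.9 m

9834.9 m


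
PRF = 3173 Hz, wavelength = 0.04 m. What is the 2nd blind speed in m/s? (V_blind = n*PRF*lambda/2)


V_blind = 2 * 3173 * 0.04 / 2 = 126.9 m/s

126.9 m/s


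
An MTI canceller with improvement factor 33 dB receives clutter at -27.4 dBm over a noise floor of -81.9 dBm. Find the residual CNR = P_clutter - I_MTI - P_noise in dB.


CNR = -27.4 - 33 - (-81.9) = 21.5 dB

21.5 dB


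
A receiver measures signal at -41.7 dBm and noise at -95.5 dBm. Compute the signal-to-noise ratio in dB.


SNR = -41.7 - (-95.5) = 53.8 dB

53.8 dB


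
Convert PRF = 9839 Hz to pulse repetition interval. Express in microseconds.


PRI = 1/9839 = 0.0001016363 s = 101.6 us

101.6 us


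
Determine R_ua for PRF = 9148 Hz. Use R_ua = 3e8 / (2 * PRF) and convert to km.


R_ua = 3e8 / (2 * 9148) = 16397.0 m = 16.4 km

16.4 km


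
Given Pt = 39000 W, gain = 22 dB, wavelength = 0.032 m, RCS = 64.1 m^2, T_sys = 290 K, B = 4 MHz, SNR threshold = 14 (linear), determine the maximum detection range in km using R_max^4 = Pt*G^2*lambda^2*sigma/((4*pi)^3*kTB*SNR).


G_lin = 10^(22/10) = 158.489319
R^4 = 39000 * 158.489319^2 * 0.032^2 * 64.1 / ((4*pi)^3 * 1.38e-23 * 290 * 4000000.0 * 14)
R^4 = 1.44587e17 m^4
R_max = (1.44587e17)^(1/4) = 19499.9 m = 19.5 km

19.5 km


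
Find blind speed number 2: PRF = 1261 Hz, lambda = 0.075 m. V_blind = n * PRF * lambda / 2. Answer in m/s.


V_blind = 2 * 1261 * 0.075 / 2 = 94.6 m/s

94.6 m/s


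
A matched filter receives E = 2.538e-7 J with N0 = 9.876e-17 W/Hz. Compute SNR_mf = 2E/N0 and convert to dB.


SNR_lin = 2 * 2.538e-7 / 9.876e-17 = 5.14e9
SNR_dB = 10*log10(5.14e9) = 97.1 dB

97.1 dB


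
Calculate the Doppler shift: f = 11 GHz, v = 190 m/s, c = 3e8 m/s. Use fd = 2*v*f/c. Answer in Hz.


fd = 2 * 190 * 11000000000.0 / 3e8 = 13933.3 Hz

13933.3 Hz


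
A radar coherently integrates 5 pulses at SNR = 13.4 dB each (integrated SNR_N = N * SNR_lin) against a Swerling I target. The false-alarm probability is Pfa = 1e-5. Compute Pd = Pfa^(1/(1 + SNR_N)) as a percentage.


SNR_lin = 10^(13.4/10) = 21.87762
SNR_N = 5 * 21.87762 = 109.3881
1/(1 + SNR_N) = 1/110.3881 = 0.0090589
Pd = (1e-5)^0.0090589 = 0.90096
Pd = 90.1%

90.1%


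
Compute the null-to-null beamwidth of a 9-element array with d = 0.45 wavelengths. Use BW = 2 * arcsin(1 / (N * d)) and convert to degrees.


1/(N*d) = 1/(9*0.45) = 0.246914
BW = 2*arcsin(0.246914) = 28.6 degrees

28.6 degrees


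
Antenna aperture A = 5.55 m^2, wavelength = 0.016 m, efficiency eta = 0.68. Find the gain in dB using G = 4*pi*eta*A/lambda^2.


G_linear = 4*pi*0.68*5.55/0.016^2 = 185255.79
G_dB = 10*log10(185255.79) = 52.7 dB

52.7 dB


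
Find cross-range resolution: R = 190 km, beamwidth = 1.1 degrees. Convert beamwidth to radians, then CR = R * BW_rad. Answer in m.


BW_rad = 0.019198622
CR = 190000 * 0.019198622 = 3647.7 m

3647.7 m


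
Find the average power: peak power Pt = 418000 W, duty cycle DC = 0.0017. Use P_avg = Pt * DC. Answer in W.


P_avg = 418000 * 0.0017 = 710.6 W

710.6 W


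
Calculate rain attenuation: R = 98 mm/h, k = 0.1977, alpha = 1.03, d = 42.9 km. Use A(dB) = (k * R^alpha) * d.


gamma = 0.1977 * 98^1.03 = 22.231539 dB/km
A = 22.231539 * 42.9 = 953.73 dB

953.73 dB


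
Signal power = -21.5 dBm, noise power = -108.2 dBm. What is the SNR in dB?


SNR = -21.5 - (-108.2) = 86.7 dB

86.7 dB


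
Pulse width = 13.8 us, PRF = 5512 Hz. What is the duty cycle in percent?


DC = 13.8e-6 * 5512 * 100 = 7.61%

7.61%


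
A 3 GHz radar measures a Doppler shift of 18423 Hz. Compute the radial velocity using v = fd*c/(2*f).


v = 18423 * 3e8 / (2 * 3000000000.0) = 921.2 m/s

921.2 m/s


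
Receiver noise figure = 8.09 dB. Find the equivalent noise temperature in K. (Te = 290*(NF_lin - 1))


NF_lin = 10^(8.09/10) = 6.441693
Te = 290 * (6.441693 - 1) = 1578.1 K

1578.1 K


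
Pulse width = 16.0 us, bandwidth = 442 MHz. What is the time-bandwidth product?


TBP = 16.0 * 442 = 7072.0

7072.0


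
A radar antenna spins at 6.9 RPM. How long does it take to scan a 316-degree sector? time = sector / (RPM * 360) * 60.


t = 316 / (6.9 * 360) * 60 = 7.63 s

7.63 s


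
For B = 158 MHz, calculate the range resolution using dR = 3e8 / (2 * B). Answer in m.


dR = 3e8 / (2 * 158000000.0) = 0.95 m

0.95 m


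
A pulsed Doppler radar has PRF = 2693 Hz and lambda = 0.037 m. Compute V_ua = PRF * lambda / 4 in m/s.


V_ua = 2693 * 0.037 / 4 = 24.9 m/s

24.9 m/s


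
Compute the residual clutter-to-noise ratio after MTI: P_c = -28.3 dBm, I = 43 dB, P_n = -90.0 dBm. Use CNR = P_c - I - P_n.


CNR = -28.3 - 43 - (-90.0) = 18.7 dB

18.7 dB


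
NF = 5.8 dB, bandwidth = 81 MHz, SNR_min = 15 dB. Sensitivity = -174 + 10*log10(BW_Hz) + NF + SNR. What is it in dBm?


10*log10(81000000.0) = 79.08
S = -174 + 79.08 + 5.8 + 15 = -74.1 dBm

-74.1 dBm


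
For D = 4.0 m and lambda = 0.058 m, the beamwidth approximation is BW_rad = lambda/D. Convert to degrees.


BW_rad = 0.058 / 4.0 = 0.0145
BW_deg = 0.83 degrees

0.83 degrees


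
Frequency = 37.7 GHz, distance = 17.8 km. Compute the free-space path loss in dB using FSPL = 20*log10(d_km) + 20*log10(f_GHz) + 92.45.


20*log10(17.8) = 25.01
20*log10(37.7) = 31.53
FSPL = 149.0 dB

149.0 dB


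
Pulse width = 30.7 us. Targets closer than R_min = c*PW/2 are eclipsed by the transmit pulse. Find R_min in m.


R_min = 3e8 * 30.7e-6 / 2 = 4605.0 m

4605.0 m


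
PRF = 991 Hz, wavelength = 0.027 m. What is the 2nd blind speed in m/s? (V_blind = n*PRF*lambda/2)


V_blind = 2 * 991 * 0.027 / 2 = 26.8 m/s

26.8 m/s


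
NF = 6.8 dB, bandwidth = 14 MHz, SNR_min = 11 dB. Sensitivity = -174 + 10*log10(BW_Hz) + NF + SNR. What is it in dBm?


10*log10(14000000.0) = 71.46
S = -174 + 71.46 + 6.8 + 11 = -84.7 dBm

-84.7 dBm


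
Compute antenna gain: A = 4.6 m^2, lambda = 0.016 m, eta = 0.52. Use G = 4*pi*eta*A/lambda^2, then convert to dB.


G_linear = 4*pi*0.52*4.6/0.016^2 = 117417.03
G_dB = 10*log10(117417.03) = 50.7 dB

50.7 dB


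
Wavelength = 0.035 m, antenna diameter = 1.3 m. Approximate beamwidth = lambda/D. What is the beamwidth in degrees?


BW_rad = 0.035 / 1.3 = 0.026923
BW_deg = 1.54 degrees

1.54 degrees


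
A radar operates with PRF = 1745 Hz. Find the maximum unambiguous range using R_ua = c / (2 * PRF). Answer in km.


R_ua = 3e8 / (2 * 1745) = 85959.9 m = 86.0 km

86.0 km


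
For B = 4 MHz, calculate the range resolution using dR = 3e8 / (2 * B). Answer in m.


dR = 3e8 / (2 * 4000000.0) = 37.5 m

37.5 m


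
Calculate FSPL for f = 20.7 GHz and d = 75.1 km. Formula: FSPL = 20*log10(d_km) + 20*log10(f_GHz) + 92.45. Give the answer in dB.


20*log10(75.1) = 37.51
20*log10(20.7) = 26.32
FSPL = 156.3 dB

156.3 dB


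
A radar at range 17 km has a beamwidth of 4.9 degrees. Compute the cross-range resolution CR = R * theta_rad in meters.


BW_rad = 0.085521133
CR = 17000 * 0.085521133 = 1453.9 m

1453.9 m


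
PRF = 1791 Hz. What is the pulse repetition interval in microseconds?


PRI = 1/1791 = 0.0005583473 s = 558.3 us

558.3 us


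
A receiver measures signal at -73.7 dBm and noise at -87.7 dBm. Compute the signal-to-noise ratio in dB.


SNR = -73.7 - (-87.7) = 14.0 dB

14.0 dB


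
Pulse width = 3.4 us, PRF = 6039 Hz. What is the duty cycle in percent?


DC = 3.4e-6 * 6039 * 100 = 2.05%

2.05%


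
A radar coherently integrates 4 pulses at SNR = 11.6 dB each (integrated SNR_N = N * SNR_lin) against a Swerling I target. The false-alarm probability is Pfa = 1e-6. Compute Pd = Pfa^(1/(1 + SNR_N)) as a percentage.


SNR_lin = 10^(11.6/10) = 14.4544
SNR_N = 4 * 14.4544 = 57.8176
1/(1 + SNR_N) = 1/58.8176 = 0.0170017
Pd = (1e-6)^0.0170017 = 0.79066
Pd = 79.1%

79.1%


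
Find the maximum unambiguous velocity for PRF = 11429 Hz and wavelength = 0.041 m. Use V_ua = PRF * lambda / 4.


V_ua = 11429 * 0.041 / 4 = 117.1 m/s

117.1 m/s


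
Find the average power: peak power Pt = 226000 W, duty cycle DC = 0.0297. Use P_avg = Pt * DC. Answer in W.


P_avg = 226000 * 0.0297 = 6712.2 W

6712.2 W


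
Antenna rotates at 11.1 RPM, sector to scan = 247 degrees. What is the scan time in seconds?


t = 247 / (11.1 * 360) * 60 = 3.71 s

3.71 s


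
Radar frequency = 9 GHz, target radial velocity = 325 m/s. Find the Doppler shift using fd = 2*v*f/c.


fd = 2 * 325 * 9000000000.0 / 3e8 = 19500.0 Hz

19500.0 Hz


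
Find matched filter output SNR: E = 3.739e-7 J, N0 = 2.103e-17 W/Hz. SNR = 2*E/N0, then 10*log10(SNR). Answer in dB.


SNR_lin = 2 * 3.739e-7 / 2.103e-17 = 3.556e10
SNR_dB = 10*log10(3.556e10) = 105.5 dB

105.5 dB


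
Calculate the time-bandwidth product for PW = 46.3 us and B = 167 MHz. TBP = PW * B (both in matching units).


TBP = 46.3 * 167 = 7732.1

7732.1


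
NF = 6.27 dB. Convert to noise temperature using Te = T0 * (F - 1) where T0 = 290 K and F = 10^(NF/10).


NF_lin = 10^(6.27/10) = 4.23643
Te = 290 * (4.23643 - 1) = 938.6 K

938.6 K


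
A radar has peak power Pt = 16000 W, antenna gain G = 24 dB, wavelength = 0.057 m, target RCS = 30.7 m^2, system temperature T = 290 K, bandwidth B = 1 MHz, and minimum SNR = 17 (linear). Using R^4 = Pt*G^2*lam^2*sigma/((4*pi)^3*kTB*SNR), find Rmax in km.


G_lin = 10^(24/10) = 251.188643
R^4 = 16000 * 251.188643^2 * 0.057^2 * 30.7 / ((4*pi)^3 * 1.38e-23 * 290 * 1000000.0 * 17)
R^4 = 7.45852e17 m^4
R_max = (7.45852e17)^(1/4) = 29387.5 m = 29.4 km

29.4 km


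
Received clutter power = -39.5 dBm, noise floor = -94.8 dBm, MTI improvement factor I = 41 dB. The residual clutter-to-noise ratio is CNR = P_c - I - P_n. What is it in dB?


CNR = -39.5 - 41 - (-94.8) = 14.3 dB

14.3 dB


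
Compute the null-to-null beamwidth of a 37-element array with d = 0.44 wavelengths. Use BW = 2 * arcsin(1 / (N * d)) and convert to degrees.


1/(N*d) = 1/(37*0.44) = 0.061425
BW = 2*arcsin(0.061425) = 7.0 degrees

7.0 degrees


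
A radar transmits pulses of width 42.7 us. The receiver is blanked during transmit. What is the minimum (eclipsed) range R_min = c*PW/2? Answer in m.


R_min = 3e8 * 42.7e-6 / 2 = 6405.0 m

6405.0 m


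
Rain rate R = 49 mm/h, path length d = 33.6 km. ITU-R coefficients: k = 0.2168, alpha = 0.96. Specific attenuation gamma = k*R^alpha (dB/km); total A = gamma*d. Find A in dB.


gamma = 0.2168 * 49^0.96 = 9.091751 dB/km
A = 9.091751 * 33.6 = 305.48 dB

305.48 dB


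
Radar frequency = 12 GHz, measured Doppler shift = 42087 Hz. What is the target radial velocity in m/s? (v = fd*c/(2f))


v = 42087 * 3e8 / (2 * 12000000000.0) = 526.1 m/s

526.1 m/s


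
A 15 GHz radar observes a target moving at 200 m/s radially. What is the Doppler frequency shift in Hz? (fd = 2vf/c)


fd = 2 * 200 * 15000000000.0 / 3e8 = 20000.0 Hz

20000.0 Hz


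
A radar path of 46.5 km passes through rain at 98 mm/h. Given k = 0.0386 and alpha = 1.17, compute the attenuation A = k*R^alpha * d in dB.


gamma = 0.0386 * 98^1.17 = 8.24749 dB/km
A = 8.24749 * 46.5 = 383.51 dB

383.51 dB


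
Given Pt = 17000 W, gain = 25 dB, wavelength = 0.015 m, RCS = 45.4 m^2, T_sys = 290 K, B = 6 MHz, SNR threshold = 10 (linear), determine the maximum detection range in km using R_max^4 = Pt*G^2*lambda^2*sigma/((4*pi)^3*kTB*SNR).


G_lin = 10^(25/10) = 316.227766
R^4 = 17000 * 316.227766^2 * 0.015^2 * 45.4 / ((4*pi)^3 * 1.38e-23 * 290 * 6000000.0 * 10)
R^4 = 3.64443e16 m^4
R_max = (3.64443e16)^(1/4) = 13816.8 m = 13.8 km

13.8 km


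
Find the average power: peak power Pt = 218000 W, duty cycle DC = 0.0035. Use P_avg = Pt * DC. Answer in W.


P_avg = 218000 * 0.0035 = 763.0 W

763.0 W


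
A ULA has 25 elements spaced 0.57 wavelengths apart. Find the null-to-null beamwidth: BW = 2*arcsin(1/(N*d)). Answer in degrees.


1/(N*d) = 1/(25*0.57) = 0.070175
BW = 2*arcsin(0.070175) = 8.0 degrees

8.0 degrees


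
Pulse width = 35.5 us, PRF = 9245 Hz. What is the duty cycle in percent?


DC = 35.5e-6 * 9245 * 100 = 32.82%

32.82%


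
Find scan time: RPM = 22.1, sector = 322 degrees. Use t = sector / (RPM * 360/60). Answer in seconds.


t = 322 / (22.1 * 360) * 60 = 2.43 s

2.43 s


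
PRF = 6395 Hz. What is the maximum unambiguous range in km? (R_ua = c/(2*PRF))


R_ua = 3e8 / (2 * 6395) = 23455.8 m = 23.5 km

23.5 km


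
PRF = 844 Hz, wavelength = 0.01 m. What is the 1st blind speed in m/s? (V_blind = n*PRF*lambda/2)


V_blind = 1 * 844 * 0.01 / 2 = 4.2 m/s

4.2 m/s


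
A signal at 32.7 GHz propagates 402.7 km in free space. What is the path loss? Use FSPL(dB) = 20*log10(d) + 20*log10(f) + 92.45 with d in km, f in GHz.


20*log10(402.7) = 52.1
20*log10(32.7) = 30.29
FSPL = 174.8 dB

174.8 dB


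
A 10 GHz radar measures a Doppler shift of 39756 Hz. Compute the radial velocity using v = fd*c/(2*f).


v = 39756 * 3e8 / (2 * 10000000000.0) = 596.3 m/s

596.3 m/s


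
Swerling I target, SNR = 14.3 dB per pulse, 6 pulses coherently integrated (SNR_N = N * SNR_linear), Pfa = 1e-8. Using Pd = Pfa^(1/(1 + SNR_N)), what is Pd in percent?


SNR_lin = 10^(14.3/10) = 26.91535
SNR_N = 6 * 26.91535 = 161.4921
1/(1 + SNR_N) = 1/162.4921 = 0.0061541
Pd = (1e-8)^0.0061541 = 0.89283
Pd = 89.3%

89.3%


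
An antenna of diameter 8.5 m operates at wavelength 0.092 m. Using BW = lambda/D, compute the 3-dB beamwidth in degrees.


BW_rad = 0.092 / 8.5 = 0.010824
BW_deg = 0.62 degrees

0.62 degrees


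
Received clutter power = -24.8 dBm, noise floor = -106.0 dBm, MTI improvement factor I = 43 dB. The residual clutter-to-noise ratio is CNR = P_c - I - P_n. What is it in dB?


CNR = -24.8 - 43 - (-106.0) = 38.2 dB

38.2 dB


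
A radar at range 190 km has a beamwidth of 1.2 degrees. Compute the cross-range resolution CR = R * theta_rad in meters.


BW_rad = 0.020943951
CR = 190000 * 0.020943951 = 3979.4 m

3979.4 m


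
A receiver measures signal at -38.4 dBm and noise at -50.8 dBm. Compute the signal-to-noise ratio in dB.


SNR = -38.4 - (-50.8) = 12.4 dB

12.4 dB


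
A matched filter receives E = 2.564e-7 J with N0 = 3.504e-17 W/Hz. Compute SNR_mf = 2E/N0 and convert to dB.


SNR_lin = 2 * 2.564e-7 / 3.504e-17 = 1.463e10
SNR_dB = 10*log10(1.463e10) = 101.7 dB

101.7 dB


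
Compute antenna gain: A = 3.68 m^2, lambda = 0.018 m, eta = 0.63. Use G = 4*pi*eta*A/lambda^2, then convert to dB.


G_linear = 4*pi*0.63*3.68/0.018^2 = 89919.36
G_dB = 10*log10(89919.36) = 49.5 dB

49.5 dB


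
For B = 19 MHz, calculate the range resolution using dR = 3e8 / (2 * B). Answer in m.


dR = 3e8 / (2 * 19000000.0) = 7.89 m

7.89 m


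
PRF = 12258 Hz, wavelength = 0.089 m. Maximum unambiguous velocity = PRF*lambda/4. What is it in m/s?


V_ua = 12258 * 0.089 / 4 = 272.7 m/s

272.7 m/s


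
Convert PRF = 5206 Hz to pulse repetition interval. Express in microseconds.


PRI = 1/5206 = 0.0001920861 s = 192.1 us

192.1 us


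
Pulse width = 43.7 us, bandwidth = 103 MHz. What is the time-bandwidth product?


TBP = 43.7 * 103 = 4501.1

4501.1


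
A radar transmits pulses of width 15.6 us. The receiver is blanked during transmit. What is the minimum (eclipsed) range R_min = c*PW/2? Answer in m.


R_min = 3e8 * 15.6e-6 / 2 = 2340.0 m

2340.0 m


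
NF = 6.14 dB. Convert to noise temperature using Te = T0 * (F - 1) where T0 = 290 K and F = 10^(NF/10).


NF_lin = 10^(6.14/10) = 4.111497
Te = 290 * (4.111497 - 1) = 902.3 K

902.3 K


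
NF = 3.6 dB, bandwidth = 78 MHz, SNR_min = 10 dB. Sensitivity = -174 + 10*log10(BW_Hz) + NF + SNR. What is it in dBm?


10*log10(78000000.0) = 78.92
S = -174 + 78.92 + 3.6 + 10 = -81.5 dBm

-81.5 dBm


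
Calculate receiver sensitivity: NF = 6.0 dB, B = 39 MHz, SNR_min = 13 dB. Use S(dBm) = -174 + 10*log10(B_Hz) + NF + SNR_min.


10*log10(39000000.0) = 75.91
S = -174 + 75.91 + 6.0 + 13 = -79.1 dBm

-79.1 dBm


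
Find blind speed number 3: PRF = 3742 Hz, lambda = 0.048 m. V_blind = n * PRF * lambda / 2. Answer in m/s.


V_blind = 3 * 3742 * 0.048 / 2 = 269.4 m/s

269.4 m/s


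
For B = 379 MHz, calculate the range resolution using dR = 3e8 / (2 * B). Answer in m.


dR = 3e8 / (2 * 379000000.0) = 0.4 m

0.4 m


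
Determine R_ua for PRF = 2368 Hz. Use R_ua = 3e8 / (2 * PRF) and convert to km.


R_ua = 3e8 / (2 * 2368) = 63344.6 m = 63.3 km

63.3 km


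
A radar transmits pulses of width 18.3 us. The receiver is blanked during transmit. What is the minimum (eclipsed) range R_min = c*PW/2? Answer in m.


R_min = 3e8 * 18.3e-6 / 2 = 2745.0 m

2745.0 m


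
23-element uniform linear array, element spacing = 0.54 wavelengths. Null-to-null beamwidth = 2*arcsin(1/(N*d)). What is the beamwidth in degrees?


1/(N*d) = 1/(23*0.54) = 0.080515
BW = 2*arcsin(0.080515) = 9.2 degrees

9.2 degrees


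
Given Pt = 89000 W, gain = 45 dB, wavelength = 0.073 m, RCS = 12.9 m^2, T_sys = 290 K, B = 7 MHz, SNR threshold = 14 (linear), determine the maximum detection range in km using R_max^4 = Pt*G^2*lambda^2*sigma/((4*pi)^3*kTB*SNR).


G_lin = 10^(45/10) = 31622.776602
R^4 = 89000 * 31622.776602^2 * 0.073^2 * 12.9 / ((4*pi)^3 * 1.38e-23 * 290 * 7000000.0 * 14)
R^4 = 7.86127e21 m^4
R_max = (7.86127e21)^(1/4) = 297764.7 m = 297.8 km

297.8 km


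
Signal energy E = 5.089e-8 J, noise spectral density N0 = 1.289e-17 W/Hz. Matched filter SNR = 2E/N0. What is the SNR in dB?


SNR_lin = 2 * 5.089e-8 / 1.289e-17 = 7.896e9
SNR_dB = 10*log10(7.896e9) = 99.0 dB

99.0 dB


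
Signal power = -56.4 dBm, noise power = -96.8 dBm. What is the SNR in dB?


SNR = -56.4 - (-96.8) = 40.4 dB

40.4 dB


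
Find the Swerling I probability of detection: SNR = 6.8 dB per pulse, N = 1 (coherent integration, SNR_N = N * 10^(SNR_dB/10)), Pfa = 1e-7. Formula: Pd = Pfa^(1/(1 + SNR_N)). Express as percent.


SNR_lin = 10^(6.8/10) = 4.7863
SNR_N = 1 * 4.7863 = 4.7863
1/(1 + SNR_N) = 1/5.7863 = 0.172822
Pd = (1e-7)^0.172822 = 0.06169
Pd = 6.2%

6.2%


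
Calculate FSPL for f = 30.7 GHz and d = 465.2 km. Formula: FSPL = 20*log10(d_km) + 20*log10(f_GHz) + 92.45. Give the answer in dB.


20*log10(465.2) = 53.35
20*log10(30.7) = 29.74
FSPL = 175.5 dB

175.5 dB


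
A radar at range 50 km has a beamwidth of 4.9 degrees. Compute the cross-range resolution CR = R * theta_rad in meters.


BW_rad = 0.085521133
CR = 50000 * 0.085521133 = 4276.1 m

4276.1 m


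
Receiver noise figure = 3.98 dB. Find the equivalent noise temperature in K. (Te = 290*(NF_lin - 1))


NF_lin = 10^(3.98/10) = 2.500345
Te = 290 * (2.500345 - 1) = 435.1 K

435.1 K


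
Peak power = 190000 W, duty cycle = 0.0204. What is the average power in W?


P_avg = 190000 * 0.0204 = 3876.0 W

3876.0 W


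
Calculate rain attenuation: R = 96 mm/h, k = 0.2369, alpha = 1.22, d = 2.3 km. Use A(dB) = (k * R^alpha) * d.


gamma = 0.2369 * 96^1.22 = 62.07775 dB/km
A = 62.07775 * 2.3 = 142.78 dB

142.78 dB


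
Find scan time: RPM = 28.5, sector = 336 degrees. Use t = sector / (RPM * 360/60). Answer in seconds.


t = 336 / (28.5 * 360) * 60 = 1.96 s

1.96 s


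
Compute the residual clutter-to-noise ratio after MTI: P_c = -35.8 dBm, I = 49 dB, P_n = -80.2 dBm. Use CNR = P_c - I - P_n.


CNR = -35.8 - 49 - (-80.2) = -4.6 dB

-4.6 dB


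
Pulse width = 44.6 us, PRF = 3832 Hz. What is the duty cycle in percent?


DC = 44.6e-6 * 3832 * 100 = 17.09%

17.09%


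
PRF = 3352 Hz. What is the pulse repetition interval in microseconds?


PRI = 1/3352 = 0.0002983294 s = 298.3 us

298.3 us


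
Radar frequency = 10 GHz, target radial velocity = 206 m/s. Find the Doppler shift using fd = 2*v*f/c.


fd = 2 * 206 * 10000000000.0 / 3e8 = 13733.3 Hz

13733.3 Hz


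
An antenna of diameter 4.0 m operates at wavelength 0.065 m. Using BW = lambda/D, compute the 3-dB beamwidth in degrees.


BW_rad = 0.065 / 4.0 = 0.01625
BW_deg = 0.93 degrees

0.93 degrees


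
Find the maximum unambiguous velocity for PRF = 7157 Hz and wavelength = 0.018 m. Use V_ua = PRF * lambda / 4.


V_ua = 7157 * 0.018 / 4 = 32.2 m/s

32.2 m/s


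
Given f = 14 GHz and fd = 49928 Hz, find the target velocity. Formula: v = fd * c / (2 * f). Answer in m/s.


v = 49928 * 3e8 / (2 * 14000000000.0) = 534.9 m/s

534.9 m/s


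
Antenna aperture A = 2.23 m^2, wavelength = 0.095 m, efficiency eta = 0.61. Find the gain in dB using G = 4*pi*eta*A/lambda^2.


G_linear = 4*pi*0.61*2.23/0.095^2 = 1894.08
G_dB = 10*log10(1894.08) = 32.8 dB

32.8 dB


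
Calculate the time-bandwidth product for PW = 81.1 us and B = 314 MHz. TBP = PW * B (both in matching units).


TBP = 81.1 * 314 = 25465.4

25465.4


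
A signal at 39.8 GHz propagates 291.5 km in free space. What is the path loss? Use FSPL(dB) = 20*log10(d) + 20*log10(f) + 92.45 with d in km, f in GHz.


20*log10(291.5) = 49.29
20*log10(39.8) = 32.0
FSPL = 173.7 dB

173.7 dB


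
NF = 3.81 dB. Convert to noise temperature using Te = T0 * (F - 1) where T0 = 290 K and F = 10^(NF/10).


NF_lin = 10^(3.81/10) = 2.404363
Te = 290 * (2.404363 - 1) = 407.3 K

407.3 K


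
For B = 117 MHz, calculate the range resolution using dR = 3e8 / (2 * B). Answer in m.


dR = 3e8 / (2 * 117000000.0) = 1.28 m

1.28 m


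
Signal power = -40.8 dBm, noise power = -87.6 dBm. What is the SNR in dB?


SNR = -40.8 - (-87.6) = 46.8 dB

46.8 dB


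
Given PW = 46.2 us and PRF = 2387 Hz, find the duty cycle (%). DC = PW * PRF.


DC = 46.2e-6 * 2387 * 100 = 11.03%

11.03%


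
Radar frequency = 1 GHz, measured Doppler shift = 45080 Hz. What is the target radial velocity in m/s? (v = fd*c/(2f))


v = 45080 * 3e8 / (2 * 1000000000.0) = 6762.0 m/s

6762.0 m/s


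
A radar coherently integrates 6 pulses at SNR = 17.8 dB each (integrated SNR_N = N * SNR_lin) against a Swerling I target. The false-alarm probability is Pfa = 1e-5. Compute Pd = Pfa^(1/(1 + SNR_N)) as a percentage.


SNR_lin = 10^(17.8/10) = 60.25596
SNR_N = 6 * 60.25596 = 361.53576
1/(1 + SNR_N) = 1/362.53576 = 0.0027583
Pd = (1e-5)^0.0027583 = 0.96874
Pd = 96.9%

96.9%


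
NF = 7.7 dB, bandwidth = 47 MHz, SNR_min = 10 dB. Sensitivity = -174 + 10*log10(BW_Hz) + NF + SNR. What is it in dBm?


10*log10(47000000.0) = 76.72
S = -174 + 76.72 + 7.7 + 10 = -79.6 dBm

-79.6 dBm


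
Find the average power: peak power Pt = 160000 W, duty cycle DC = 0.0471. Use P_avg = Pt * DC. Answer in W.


P_avg = 160000 * 0.0471 = 7536.0 W

7536.0 W


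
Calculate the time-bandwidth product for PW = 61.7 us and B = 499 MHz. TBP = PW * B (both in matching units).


TBP = 61.7 * 499 = 30788.3

30788.3


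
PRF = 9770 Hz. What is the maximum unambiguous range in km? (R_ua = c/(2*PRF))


R_ua = 3e8 / (2 * 9770) = 15353.1 m = 15.4 km

15.4 km


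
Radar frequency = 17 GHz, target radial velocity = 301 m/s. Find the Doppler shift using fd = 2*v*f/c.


fd = 2 * 301 * 17000000000.0 / 3e8 = 34113.3 Hz

34113.3 Hz


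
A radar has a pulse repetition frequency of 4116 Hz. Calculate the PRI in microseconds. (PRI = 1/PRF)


PRI = 1/4116 = 0.0002429543 s = 243.0 us

243.0 us


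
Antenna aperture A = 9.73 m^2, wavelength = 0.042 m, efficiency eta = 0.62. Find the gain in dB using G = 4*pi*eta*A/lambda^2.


G_linear = 4*pi*0.62*9.73/0.042^2 = 42974.99
G_dB = 10*log10(42974.99) = 46.3 dB

46.3 dB


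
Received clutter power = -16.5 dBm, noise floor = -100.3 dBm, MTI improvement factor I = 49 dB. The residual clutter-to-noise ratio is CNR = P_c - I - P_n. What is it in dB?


CNR = -16.5 - 49 - (-100.3) = 34.8 dB

34.8 dB


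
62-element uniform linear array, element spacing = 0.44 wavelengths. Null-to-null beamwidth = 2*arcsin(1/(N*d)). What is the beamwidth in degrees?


1/(N*d) = 1/(62*0.44) = 0.036657
BW = 2*arcsin(0.036657) = 4.2 degrees

4.2 degrees


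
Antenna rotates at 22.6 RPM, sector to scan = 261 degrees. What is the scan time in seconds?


t = 261 / (22.6 * 360) * 60 = 1.92 s

1.92 s


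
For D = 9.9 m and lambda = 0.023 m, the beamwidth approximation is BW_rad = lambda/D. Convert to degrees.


BW_rad = 0.023 / 9.9 = 0.002323
BW_deg = 0.13 degrees

0.13 degrees


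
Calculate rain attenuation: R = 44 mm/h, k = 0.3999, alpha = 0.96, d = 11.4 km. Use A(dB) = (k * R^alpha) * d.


gamma = 0.3999 * 44^0.96 = 15.123976 dB/km
A = 15.123976 * 11.4 = 172.41 dB

172.41 dB


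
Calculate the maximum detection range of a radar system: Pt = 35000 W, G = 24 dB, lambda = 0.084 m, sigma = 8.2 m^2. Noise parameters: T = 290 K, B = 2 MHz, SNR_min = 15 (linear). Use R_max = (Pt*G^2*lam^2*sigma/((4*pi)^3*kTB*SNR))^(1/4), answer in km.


G_lin = 10^(24/10) = 251.188643
R^4 = 35000 * 251.188643^2 * 0.084^2 * 8.2 / ((4*pi)^3 * 1.38e-23 * 290 * 2000000.0 * 15)
R^4 = 5.36306e17 m^4
R_max = (5.36306e17)^(1/4) = 27061.6 m = 27.1 km

27.1 km


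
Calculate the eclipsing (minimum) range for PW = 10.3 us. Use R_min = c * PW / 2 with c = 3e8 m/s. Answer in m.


R_min = 3e8 * 10.3e-6 / 2 = 1545.0 m

1545.0 m


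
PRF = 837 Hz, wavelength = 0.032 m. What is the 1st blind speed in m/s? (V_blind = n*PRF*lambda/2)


V_blind = 1 * 837 * 0.032 / 2 = 13.4 m/s

13.4 m/s


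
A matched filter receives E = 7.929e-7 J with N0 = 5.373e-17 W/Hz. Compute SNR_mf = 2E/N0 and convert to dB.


SNR_lin = 2 * 7.929e-7 / 5.373e-17 = 2.951e10
SNR_dB = 10*log10(2.951e10) = 104.7 dB

104.7 dB


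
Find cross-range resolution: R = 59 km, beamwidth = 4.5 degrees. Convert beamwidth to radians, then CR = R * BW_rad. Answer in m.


BW_rad = 0.078539816
CR = 59000 * 0.078539816 = 4633.8 m

4633.8 m


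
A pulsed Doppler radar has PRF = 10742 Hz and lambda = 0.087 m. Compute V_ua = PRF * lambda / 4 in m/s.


V_ua = 10742 * 0.087 / 4 = 233.6 m/s

233.6 m/s


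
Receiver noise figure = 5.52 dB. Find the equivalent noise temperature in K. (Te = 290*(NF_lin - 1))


NF_lin = 10^(5.52/10) = 3.564511
Te = 290 * (3.564511 - 1) = 743.7 K

743.7 K


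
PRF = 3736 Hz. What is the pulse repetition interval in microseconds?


PRI = 1/3736 = 0.000267666 s = 267.7 us

267.7 us


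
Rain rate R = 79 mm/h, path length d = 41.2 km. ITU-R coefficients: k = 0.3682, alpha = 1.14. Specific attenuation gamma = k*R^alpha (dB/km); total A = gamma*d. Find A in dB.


gamma = 0.3682 * 79^1.14 = 53.626403 dB/km
A = 53.626403 * 41.2 = 2209.41 dB

2209.41 dB


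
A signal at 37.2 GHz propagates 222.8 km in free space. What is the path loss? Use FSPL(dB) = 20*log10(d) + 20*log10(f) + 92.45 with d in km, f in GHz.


20*log10(222.8) = 46.96
20*log10(37.2) = 31.41
FSPL = 170.8 dB

170.8 dB


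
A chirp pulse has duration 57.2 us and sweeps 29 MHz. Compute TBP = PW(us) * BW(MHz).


TBP = 57.2 * 29 = 1658.8

1658.8


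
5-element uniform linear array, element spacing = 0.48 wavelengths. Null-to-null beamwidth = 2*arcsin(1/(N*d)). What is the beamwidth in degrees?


1/(N*d) = 1/(5*0.48) = 0.416667
BW = 2*arcsin(0.416667) = 49.2 degrees

49.2 degrees


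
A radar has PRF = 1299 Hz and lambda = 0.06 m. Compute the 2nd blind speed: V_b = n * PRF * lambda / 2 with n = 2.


V_blind = 2 * 1299 * 0.06 / 2 = 77.9 m/s

77.9 m/s


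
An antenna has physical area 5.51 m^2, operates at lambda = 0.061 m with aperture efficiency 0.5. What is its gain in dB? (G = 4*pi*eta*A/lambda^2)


G_linear = 4*pi*0.5*5.51/0.061^2 = 9304.04
G_dB = 10*log10(9304.04) = 39.7 dB

39.7 dB


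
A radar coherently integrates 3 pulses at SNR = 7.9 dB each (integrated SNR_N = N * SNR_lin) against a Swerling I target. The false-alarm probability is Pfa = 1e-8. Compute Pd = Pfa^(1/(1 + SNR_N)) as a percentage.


SNR_lin = 10^(7.9/10) = 6.16595
SNR_N = 3 * 6.16595 = 18.49785
1/(1 + SNR_N) = 1/19.49785 = 0.0512877
Pd = (1e-8)^0.0512877 = 0.38878
Pd = 38.9%

38.9%


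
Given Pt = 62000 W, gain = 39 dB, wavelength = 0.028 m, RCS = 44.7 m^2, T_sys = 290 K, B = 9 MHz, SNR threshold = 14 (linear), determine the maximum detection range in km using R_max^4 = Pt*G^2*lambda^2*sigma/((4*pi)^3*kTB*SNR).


G_lin = 10^(39/10) = 7943.282347
R^4 = 62000 * 7943.282347^2 * 0.028^2 * 44.7 / ((4*pi)^3 * 1.38e-23 * 290 * 9000000.0 * 14)
R^4 = 1.37006e20 m^4
R_max = (1.37006e20)^(1/4) = 108189.4 m = 108.2 km

108.2 km


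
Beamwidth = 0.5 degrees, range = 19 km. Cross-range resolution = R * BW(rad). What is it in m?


BW_rad = 0.008726646
CR = 19000 * 0.008726646 = 165.8 m

165.8 m
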